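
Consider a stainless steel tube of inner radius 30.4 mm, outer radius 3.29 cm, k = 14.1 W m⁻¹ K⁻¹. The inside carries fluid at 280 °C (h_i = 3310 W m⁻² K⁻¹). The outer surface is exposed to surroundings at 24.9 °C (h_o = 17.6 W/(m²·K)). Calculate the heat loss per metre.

Q' = 920 W/m

Series thermal resistances, inner to outer:
  R'_conv,in = 1/(2πr h) = 1/(2π·0.0304·3310) = 0.001582 m·K/W
  R'_stainless steel = ln(0.0329/0.0304)/(2πk) = 0.07903/(2π·14.1) = 8.921×10^-4 m·K/W
  R'_conv,out = 1/(2πr h) = 1/(2π·0.0329·17.6) = 0.2749 m·K/W
ΣR = 0.001582 + 8.921×10^-4 + 0.2749 = 0.2774 m·K/W
Q' = ΔT/ΣR = (280 °C − 24.9 °C)/0.2774 = 920 W/m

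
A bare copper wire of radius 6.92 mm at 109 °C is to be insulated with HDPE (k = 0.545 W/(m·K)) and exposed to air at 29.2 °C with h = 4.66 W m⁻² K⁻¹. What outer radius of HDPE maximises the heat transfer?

For a cylinder, r_cr = k_ins/h = 0.545/4.66 = 0.117 m = 11.7 cm

r_cr = 11.7 cm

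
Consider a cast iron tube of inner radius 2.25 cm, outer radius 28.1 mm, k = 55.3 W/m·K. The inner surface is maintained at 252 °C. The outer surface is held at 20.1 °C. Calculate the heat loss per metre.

Q' = 363 kW/m

Q' = 2πk·ΔT/ln(r₂/r₁) = 2π × 55.3 × 231.9 / ln(0.0281/0.0225) = 3.63×10^5 W/m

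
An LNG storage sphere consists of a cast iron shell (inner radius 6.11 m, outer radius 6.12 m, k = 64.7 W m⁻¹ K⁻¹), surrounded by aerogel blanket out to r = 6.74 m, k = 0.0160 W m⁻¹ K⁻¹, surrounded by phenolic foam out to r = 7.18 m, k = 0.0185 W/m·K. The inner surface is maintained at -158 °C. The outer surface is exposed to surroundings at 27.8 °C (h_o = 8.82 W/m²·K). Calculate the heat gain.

Resistance network (inner→outer):
  R_cast iron = (1/6.11 − 1/6.12)/(4πk) = 2.674×10^-4/(4π·64.7) = 3.289×10^-7 K/W
  R_aerogel blanket = (1/6.12 − 1/6.74)/(4πk) = 0.01503/(4π·0.0160) = 0.07476 K/W
  R_phenolic foam = (1/6.74 − 1/7.18)/(4πk) = 0.009092/(4π·0.0185) = 0.03911 K/W
  R_conv,out = 1/(4πr²h) = 1/(4π·7.18²·8.82) = 1.750×10^-4 K/W
ΣR = 3.289×10^-7 + 0.07476 + 0.03911 + 1.750×10^-4 = 0.1140 K/W
Q = ΔT/ΣR = (-158 °C − 27.8 °C)/0.1140 = -1630 W
(Negative Q ⇒ heat flows inward; heat gain = 1630 W.)

Q = 1630 W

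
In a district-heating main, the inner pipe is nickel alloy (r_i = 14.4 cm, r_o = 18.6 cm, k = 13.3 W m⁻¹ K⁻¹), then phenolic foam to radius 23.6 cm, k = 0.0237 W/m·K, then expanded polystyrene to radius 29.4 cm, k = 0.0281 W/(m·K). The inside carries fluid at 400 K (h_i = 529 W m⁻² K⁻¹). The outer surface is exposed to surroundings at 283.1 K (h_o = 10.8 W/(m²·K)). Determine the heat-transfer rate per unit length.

Resistance network (inner→outer):
  R'_conv,in = 1/(2πr h) = 1/(2π·0.144·529) = 0.002089 m·K/W
  R'_nickel alloy = ln(0.186/0.144)/(2πk) = 0.2559/(2π·13.3) = 0.003063 m·K/W
  R'_phenolic foam = ln(0.236/0.186)/(2πk) = 0.2381/(2π·0.0237) = 1.599 m·K/W
  R'_expanded polystyrene = ln(0.294/0.236)/(2πk) = 0.2197/(2π·0.0281) = 1.245 m·K/W
  R'_conv,out = 1/(2πr h) = 1/(2π·0.294·10.8) = 0.05012 m·K/W
ΣR = 0.002089 + 0.003063 + 1.599 + 1.245 + 0.05012 = 2.899 m·K/W
Q' = ΔT/ΣR = (400 K − 283.1 K)/2.899 = 40.3 W/m

Q' = 40.3 W/m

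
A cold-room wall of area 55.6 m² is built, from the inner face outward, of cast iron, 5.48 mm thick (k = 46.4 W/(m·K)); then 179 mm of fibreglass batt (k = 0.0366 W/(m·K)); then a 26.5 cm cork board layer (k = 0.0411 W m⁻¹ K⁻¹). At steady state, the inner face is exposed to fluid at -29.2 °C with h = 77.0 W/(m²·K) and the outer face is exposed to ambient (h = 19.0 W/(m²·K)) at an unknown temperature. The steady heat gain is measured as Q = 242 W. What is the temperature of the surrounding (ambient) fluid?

Sum the resistances:
  R_conv,in = 1/(hA) = 1/(77.0·55.6) = 2.336×10^-4 K/W
  R_cast iron = L/(kA) = 0.00548/(46.4·55.6) = 2.124×10^-6 K/W
  R_fibreglass batt = L/(kA) = 0.179/(0.0366·55.6) = 0.08796 K/W
  R_cork board = L/(kA) = 0.265/(0.0411·55.6) = 0.1160 K/W
  R_conv,out = 1/(hA) = 1/(19.0·55.6) = 9.466×10^-4 K/W
ΣR = 0.2051 K/W
ΔT = Q·ΣR = 242 × 0.2051 = 49.63 K
Heat flows inward, so T_out = T_in + ΔT = -29.2 + 49.63 = 20.4 °C

T_out = 20.4 °C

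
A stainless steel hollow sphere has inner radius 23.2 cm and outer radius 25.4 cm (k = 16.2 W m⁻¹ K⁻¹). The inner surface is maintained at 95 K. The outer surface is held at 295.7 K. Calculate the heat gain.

Q = 1.09×10^5 W

Q = 4πk·ΔT/(1/r₁ − 1/r₂) = 4π × 16.2 × 200.7 / (1/0.232 − 1/0.254) = 1.09×10^5 W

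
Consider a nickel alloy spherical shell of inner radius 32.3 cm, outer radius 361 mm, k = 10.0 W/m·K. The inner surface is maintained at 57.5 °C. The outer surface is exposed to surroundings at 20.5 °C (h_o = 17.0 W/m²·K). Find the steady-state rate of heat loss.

Q = 961 W

Resistance network (inner→outer):
  R_nickel alloy = (1/0.323 − 1/0.361)/(4πk) = 0.3259/(4π·10.0) = 0.002593 K/W
  R_conv,out = 1/(4πr²h) = 1/(4π·0.361²·17.0) = 0.03592 K/W
ΣR = 0.002593 + 0.03592 = 0.03851 K/W
Q = ΔT/ΣR = (57.5 °C − 20.5 °C)/0.03851 = 961 W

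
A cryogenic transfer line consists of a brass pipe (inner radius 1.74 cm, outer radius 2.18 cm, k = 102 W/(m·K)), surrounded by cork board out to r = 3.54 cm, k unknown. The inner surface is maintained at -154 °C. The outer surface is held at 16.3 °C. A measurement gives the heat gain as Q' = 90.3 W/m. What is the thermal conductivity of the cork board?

k = 0.0409 W/m·K

ΣR = ΔT/Q' = |-154 − 16.3|/90.3 = 1.886 m·K/W
Known resistances:
  R'_brass = ln(0.0218/0.0174)/(2πk) = 0.2254/(2π·102) = 3.518×10^-4 m·K/W
R_cork board = ΣR − ΣR_known = 1.886 − 3.518×10^-4 = 1.886 m·K/W
ln(r₂/r₁)/(2πk) = 1.886 ⇒ k = 0.4848/(2π·1.886) = 0.0409 W/m·K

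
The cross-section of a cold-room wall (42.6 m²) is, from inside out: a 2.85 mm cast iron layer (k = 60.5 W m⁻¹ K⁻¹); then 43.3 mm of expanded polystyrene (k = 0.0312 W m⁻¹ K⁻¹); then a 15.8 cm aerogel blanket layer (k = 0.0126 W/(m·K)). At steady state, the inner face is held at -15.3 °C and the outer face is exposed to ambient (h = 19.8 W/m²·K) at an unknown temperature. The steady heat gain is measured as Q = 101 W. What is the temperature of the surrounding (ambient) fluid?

T_out = 17.8 °C

Sum the resistances:
  R_cast iron = L/(kA) = 0.00285/(60.5·42.6) = 1.106×10^-6 K/W
  R_expanded polystyrene = L/(kA) = 0.0433/(0.0312·42.6) = 0.03258 K/W
  R_aerogel blanket = L/(kA) = 0.158/(0.0126·42.6) = 0.2944 K/W
  R_conv,out = 1/(hA) = 1/(19.8·42.6) = 0.001186 K/W
ΣR = 0.3281 K/W
ΔT = Q·ΣR = 101 × 0.3281 = 33.14 K
Heat flows inward, so T_out = T_in + ΔT = -15.3 + 33.14 = 17.8 °C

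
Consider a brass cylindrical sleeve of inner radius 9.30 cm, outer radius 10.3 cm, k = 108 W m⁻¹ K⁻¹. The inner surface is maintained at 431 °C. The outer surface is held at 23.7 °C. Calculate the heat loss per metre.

Q' = 2πk·ΔT/ln(r₂/r₁) = 2π × 108 × 407.3 / ln(0.103/0.0930) = 2.71×10^6 W/m

Q' = 2710 kW/m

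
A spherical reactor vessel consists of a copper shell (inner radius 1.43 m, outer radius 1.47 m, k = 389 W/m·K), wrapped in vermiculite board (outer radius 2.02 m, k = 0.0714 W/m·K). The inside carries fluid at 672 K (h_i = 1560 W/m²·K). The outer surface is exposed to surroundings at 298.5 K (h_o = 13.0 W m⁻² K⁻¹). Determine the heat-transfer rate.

Q = 1800 W

Resistance network (inner→outer):
  R_conv,in = 1/(4πr²h) = 1/(4π·1.43²·1560) = 2.495×10^-5 K/W
  R_copper = (1/1.43 − 1/1.47)/(4πk) = 0.01903/(4π·389) = 3.893×10^-6 K/W
  R_vermiculite board = (1/1.47 − 1/2.02)/(4πk) = 0.1852/(4π·0.0714) = 0.2064 K/W
  R_conv,out = 1/(4πr²h) = 1/(4π·2.02²·13.0) = 0.001500 K/W
ΣR = 2.495×10^-5 + 3.893×10^-6 + 0.2064 + 0.001500 = 0.2079 K/W
Q = ΔT/ΣR = (672 K − 298.5 K)/0.2079 = 1800 W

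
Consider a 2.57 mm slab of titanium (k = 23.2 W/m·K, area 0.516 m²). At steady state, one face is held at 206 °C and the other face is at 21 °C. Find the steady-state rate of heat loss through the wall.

Q = 862 kW

Q = kA·ΔT/L = 23.2 × 0.516 × |206 °C − 21 °C| / 0.00257 = 8.62×10^5 W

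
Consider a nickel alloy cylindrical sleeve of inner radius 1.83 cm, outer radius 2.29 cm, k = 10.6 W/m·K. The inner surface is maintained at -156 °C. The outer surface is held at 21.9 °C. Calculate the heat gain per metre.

Q' = 52.8 kW/m

Q' = 2πk·ΔT/ln(r₂/r₁) = 2π × 10.6 × 177.9 / ln(0.0229/0.0183) = 52800 W/m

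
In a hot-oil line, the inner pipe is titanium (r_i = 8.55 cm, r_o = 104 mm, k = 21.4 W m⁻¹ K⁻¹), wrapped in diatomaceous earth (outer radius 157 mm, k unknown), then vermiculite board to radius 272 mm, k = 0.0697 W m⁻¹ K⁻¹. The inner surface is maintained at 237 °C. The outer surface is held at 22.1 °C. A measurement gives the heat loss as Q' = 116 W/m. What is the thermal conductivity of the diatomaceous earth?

k = 0.110 W/m·K

ΣR = ΔT/Q' = |237 − 22.1|/116 = 1.853 m·K/W
Known resistances:
  R'_titanium = ln(0.104/0.0855)/(2πk) = 0.1959/(2π·21.4) = 0.001457 m·K/W
  R'_vermiculite board = ln(0.272/0.157)/(2πk) = 0.5496/(2π·0.0697) = 1.255 m·K/W
R_diatomaceous earth = ΣR − ΣR_known = 1.853 − 1.256 = 0.5970 m·K/W
ln(r₂/r₁)/(2πk) = 0.5970 ⇒ k = 0.4119/(2π·0.5970) = 0.110 W/m·K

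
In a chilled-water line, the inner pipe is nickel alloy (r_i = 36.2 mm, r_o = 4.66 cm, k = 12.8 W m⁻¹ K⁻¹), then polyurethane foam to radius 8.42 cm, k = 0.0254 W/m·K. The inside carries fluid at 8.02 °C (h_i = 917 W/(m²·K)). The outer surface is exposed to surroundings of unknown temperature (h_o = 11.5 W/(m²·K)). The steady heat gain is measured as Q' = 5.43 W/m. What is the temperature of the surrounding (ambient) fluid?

T_out = 29.1 °C

Sum the resistances:
  R'_conv,in = 1/(2πr h) = 1/(2π·0.0362·917) = 0.004794 m·K/W
  R'_nickel alloy = ln(0.0466/0.0362)/(2πk) = 0.2525/(2π·12.8) = 0.003140 m·K/W
  R'_polyurethane foam = ln(0.0842/0.0466)/(2πk) = 0.5916/(2π·0.0254) = 3.707 m·K/W
  R'_conv,out = 1/(2πr h) = 1/(2π·0.0842·11.5) = 0.1644 m·K/W
ΣR = 3.879 m·K/W
ΔT = Q'·ΣR = 5.43 × 3.879 = 21.06 K
Heat flows inward, so T_out = T_in + ΔT = 8.02 + 21.06 = 29.1 °C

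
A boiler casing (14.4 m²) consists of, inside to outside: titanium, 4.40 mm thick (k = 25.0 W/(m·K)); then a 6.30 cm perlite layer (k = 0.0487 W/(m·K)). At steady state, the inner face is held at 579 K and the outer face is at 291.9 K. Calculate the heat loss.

Q = 3.20 kW

Treat each layer as a resistance in series:
  R_titanium = L/(kA) = 0.00440/(25.0·14.4) = 1.222×10^-5 K/W
  R_perlite = L/(kA) = 0.0630/(0.0487·14.4) = 0.08984 K/W
ΣR = 1.222×10^-5 + 0.08984 = 0.08985 K/W
Q = ΔT/ΣR = (579 K − 291.9 K)/0.08985 = 3200 W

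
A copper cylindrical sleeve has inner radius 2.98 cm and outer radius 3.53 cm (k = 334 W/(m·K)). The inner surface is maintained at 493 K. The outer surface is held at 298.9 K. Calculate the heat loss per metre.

Q' = 2πk·ΔT/ln(r₂/r₁) = 2π × 334 × 194.1 / ln(0.0353/0.0298) = 2.40×10^6 W/m

Q' = 2.40×10^6 W/m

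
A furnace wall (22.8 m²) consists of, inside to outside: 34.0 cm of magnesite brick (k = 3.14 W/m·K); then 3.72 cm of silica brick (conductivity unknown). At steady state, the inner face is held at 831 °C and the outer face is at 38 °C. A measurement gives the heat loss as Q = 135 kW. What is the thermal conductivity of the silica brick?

ΣR = ΔT/Q = |831 − 38|/1.35×10^5 = 0.005874 K/W
Known resistances:
  R_magnesite brick = L/(kA) = 0.340/(3.14·22.8) = 0.004749 K/W
R_silica brick = ΣR − ΣR_known = 0.005874 − 0.004749 = 0.001125 K/W
L/(kA) = 0.001125 ⇒ k = 0.0372/(0.001125·22.8) = 1.45 W/m·K

k = 1.45 W/m·K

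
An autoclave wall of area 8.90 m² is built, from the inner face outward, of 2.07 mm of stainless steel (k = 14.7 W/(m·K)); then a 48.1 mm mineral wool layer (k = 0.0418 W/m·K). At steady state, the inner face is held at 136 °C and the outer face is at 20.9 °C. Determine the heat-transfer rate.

Q = 890 W

Treat each layer as a resistance in series:
  R_stainless steel = L/(kA) = 0.00207/(14.7·8.90) = 1.582×10^-5 K/W
  R_mineral wool = L/(kA) = 0.0481/(0.0418·8.90) = 0.1293 K/W
ΣR = 1.582×10^-5 + 0.1293 = 0.1293 K/W
Q = ΔT/ΣR = (136 °C − 20.9 °C)/0.1293 = 890 W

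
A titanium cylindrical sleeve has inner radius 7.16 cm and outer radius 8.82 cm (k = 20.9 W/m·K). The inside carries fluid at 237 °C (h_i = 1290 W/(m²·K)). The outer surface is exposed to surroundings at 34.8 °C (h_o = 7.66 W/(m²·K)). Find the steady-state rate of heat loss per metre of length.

Q' = 846 W/m

Series thermal resistances, inner to outer:
  R'_conv,in = 1/(2πr h) = 1/(2π·0.0716·1290) = 0.001723 m·K/W
  R'_titanium = ln(0.0882/0.0716)/(2πk) = 0.2085/(2π·20.9) = 0.001588 m·K/W
  R'_conv,out = 1/(2πr h) = 1/(2π·0.0882·7.66) = 0.2356 m·K/W
ΣR = 0.001723 + 0.001588 + 0.2356 = 0.2389 m·K/W
Q' = ΔT/ΣR = (237 °C − 34.8 °C)/0.2389 = 846 W/m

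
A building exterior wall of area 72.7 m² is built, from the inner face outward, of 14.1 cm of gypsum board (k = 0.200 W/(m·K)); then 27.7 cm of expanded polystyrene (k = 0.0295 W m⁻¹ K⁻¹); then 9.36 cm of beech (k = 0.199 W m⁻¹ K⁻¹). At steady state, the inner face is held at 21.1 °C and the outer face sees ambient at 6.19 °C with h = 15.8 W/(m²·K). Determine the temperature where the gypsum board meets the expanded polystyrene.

T = 20.1 °C

Treat each layer as a resistance in series:
  R_gypsum board = L/(kA) = 0.141/(0.200·72.7) = 0.009697 K/W
  R_expanded polystyrene = L/(kA) = 0.277/(0.0295·72.7) = 0.1292 K/W
  R_beech = L/(kA) = 0.0936/(0.199·72.7) = 0.006470 K/W
  R_conv,out = 1/(hA) = 1/(15.8·72.7) = 8.706×10^-4 K/W
ΣR = 0.009697 + 0.1292 + 0.006470 + 8.706×10^-4 = 0.1462 K/W
Q = ΔT/ΣR = (21.1 °C − 6.19 °C)/0.1462 = 102.0 W
From the inner boundary to the gypsum board/expanded polystyrene interface, ΣR_partial = 0.009697 K/W.
T_interface = T_in − Q·ΣR_partial = 21.1 °C − (102.0)(0.009697) = 20.1 °C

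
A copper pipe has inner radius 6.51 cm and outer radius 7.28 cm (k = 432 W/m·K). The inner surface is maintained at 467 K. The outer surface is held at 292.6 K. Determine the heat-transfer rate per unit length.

Q' = 4.23×10^6 W/m

Q' = 2πk·ΔT/ln(r₂/r₁) = 2π × 432 × 174.4 / ln(0.0728/0.0651) = 4.23×10^6 W/m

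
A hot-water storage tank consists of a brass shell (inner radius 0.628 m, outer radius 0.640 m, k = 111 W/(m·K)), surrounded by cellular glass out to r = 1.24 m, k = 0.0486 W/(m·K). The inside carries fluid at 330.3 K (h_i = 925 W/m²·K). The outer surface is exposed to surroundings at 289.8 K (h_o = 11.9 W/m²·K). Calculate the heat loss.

Treat each layer as a resistance in series:
  R_conv,in = 1/(4πr²h) = 1/(4π·0.628²·925) = 2.181×10^-4 K/W
  R_brass = (1/0.628 − 1/0.640)/(4πk) = 0.02986/(4π·111) = 2.140×10^-5 K/W
  R_cellular glass = (1/0.640 − 1/1.24)/(4πk) = 0.7560/(4π·0.0486) = 1.238 K/W
  R_conv,out = 1/(4πr²h) = 1/(4π·1.24²·11.9) = 0.004349 K/W
ΣR = 2.181×10^-4 + 2.140×10^-5 + 1.238 + 0.004349 = 1.243 K/W
Q = ΔT/ΣR = (330.3 K − 289.8 K)/1.243 = 32.6 W

Q = 32.6 W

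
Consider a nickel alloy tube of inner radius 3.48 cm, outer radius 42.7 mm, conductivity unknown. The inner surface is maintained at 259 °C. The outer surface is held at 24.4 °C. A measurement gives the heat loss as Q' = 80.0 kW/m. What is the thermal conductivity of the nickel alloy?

ΣR = ΔT/Q' = |259 − 24.4|/80000 = 0.002932 m·K/W
ln(r₂/r₁)/(2πk) = 0.002932 ⇒ k = 0.2046/(2π·0.002932) = 11.1 W/m·K

k = 11.1 W/m·K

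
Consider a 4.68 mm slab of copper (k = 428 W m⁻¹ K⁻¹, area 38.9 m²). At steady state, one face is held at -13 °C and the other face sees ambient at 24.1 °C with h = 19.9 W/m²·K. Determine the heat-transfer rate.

Q = 28700 W

Series thermal resistances, inner to outer:
  R_copper = L/(kA) = 0.00468/(428·38.9) = 2.811×10^-7 K/W
  R_conv,out = 1/(hA) = 1/(19.9·38.9) = 0.001292 K/W
ΣR = 2.811×10^-7 + 0.001292 = 0.001292 K/W
Q = ΔT/ΣR = (-13 °C − 24.1 °C)/0.001292 = -28700 W
(Negative Q ⇒ heat flows inward; heat gain = 28700 W.)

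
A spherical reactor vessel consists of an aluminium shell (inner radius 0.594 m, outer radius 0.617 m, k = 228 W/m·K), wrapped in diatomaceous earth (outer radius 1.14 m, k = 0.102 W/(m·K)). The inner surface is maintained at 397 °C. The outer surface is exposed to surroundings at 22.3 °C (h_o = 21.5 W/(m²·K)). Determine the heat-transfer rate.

Series thermal resistances, inner to outer:
  R_aluminium = (1/0.594 − 1/0.617)/(4πk) = 0.06276/(4π·228) = 2.190×10^-5 K/W
  R_diatomaceous earth = (1/0.617 − 1/1.14)/(4πk) = 0.7436/(4π·0.102) = 0.5801 K/W
  R_conv,out = 1/(4πr²h) = 1/(4π·1.14²·21.5) = 0.002848 K/W
ΣR = 2.190×10^-5 + 0.5801 + 0.002848 = 0.5830 K/W
Q = ΔT/ΣR = (397 °C − 22.3 °C)/0.5830 = 643 W

Q = 643 W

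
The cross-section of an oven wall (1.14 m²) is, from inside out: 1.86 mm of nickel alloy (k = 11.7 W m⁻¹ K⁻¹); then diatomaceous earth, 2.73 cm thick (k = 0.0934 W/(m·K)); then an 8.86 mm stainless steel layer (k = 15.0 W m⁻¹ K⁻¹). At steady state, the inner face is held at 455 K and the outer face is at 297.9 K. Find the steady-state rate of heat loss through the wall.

Series thermal resistances, inner to outer:
  R_nickel alloy = L/(kA) = 0.00186/(11.7·1.14) = 1.395×10^-4 K/W
  R_diatomaceous earth = L/(kA) = 0.0273/(0.0934·1.14) = 0.2564 K/W
  R_stainless steel = L/(kA) = 0.00886/(15.0·1.14) = 5.181×10^-4 K/W
ΣR = 1.395×10^-4 + 0.2564 + 5.181×10^-4 = 0.2571 K/W
Q = ΔT/ΣR = (455 K − 297.9 K)/0.2571 = 611 W

Q = 611 W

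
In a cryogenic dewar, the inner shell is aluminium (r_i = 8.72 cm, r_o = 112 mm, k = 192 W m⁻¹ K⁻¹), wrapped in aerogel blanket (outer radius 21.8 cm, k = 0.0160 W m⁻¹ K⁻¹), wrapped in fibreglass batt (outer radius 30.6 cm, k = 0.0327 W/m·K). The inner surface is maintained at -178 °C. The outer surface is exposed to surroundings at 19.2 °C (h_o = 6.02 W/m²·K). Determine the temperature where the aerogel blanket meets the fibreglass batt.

T = -7.3 °C

Resistance network (inner→outer):
  R_aluminium = (1/0.0872 − 1/0.112)/(4πk) = 2.539/(4π·192) = 0.001052 K/W
  R_aerogel blanket = (1/0.112 − 1/0.218)/(4πk) = 4.341/(4π·0.0160) = 21.59 K/W
  R_fibreglass batt = (1/0.218 − 1/0.306)/(4πk) = 1.319/(4π·0.0327) = 3.210 K/W
  R_conv,out = 1/(4πr²h) = 1/(4π·0.306²·6.02) = 0.1412 K/W
ΣR = 0.001052 + 21.59 + 3.210 + 0.1412 = 24.94 K/W
Q = ΔT/ΣR = (-178 °C − 19.2 °C)/24.94 = -7.907 W
From the inner boundary to the aerogel blanket/fibreglass batt interface, ΣR_partial = 21.59 K/W.
T_interface = T_in − Q·ΣR_partial = -178 °C − (-7.907)(21.59) = -7.3 °C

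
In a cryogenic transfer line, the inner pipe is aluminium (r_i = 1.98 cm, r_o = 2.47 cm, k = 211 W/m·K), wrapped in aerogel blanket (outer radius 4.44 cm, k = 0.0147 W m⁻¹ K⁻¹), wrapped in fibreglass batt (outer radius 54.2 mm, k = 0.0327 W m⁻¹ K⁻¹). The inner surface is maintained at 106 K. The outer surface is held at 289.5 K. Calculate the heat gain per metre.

Treat each layer as a resistance in series:
  R'_aluminium = ln(0.0247/0.0198)/(2πk) = 0.2211/(2π·211) = 1.668×10^-4 m·K/W
  R'_aerogel blanket = ln(0.0444/0.0247)/(2πk) = 0.5864/(2π·0.0147) = 6.349 m·K/W
  R'_fibreglass batt = ln(0.0542/0.0444)/(2πk) = 0.1994/(2π·0.0327) = 0.9707 m·K/W
ΣR = 1.668×10^-4 + 6.349 + 0.9707 = 7.320 m·K/W
Q' = ΔT/ΣR = (106 K − 289.5 K)/7.320 = -25.1 W/m
(Negative Q' ⇒ heat flows inward; heat gain = 25.1 W/m.)

Q' = 25.1 W/m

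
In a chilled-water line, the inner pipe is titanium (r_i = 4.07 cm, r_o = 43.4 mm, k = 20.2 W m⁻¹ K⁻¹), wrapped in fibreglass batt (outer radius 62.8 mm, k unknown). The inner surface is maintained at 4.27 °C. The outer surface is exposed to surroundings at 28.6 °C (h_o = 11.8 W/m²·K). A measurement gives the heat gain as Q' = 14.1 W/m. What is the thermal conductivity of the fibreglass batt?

ΣR = ΔT/Q' = |4.27 − 28.6|/14.1 = 1.726 m·K/W
Known resistances:
  R'_titanium = ln(0.0434/0.0407)/(2πk) = 0.06423/(2π·20.2) = 5.061×10^-4 m·K/W
  R'_conv,out = 1/(2πr h) = 1/(2π·0.0628·11.8) = 0.2148 m·K/W
R_fibreglass batt = ΣR − ΣR_known = 1.726 − 0.2153 = 1.511 m·K/W
ln(r₂/r₁)/(2πk) = 1.511 ⇒ k = 0.3695/(2π·1.511) = 0.0389 W/m·K

k = 0.0389 W/m·K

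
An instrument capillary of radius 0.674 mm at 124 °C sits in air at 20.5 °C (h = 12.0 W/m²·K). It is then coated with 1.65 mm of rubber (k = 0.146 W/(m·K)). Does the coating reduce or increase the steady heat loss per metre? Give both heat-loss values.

increases: 5.26 → 14.7 W/m

Critical radius for a cylinder: r_cr = k/h = 0.0122 m = 1.22 cm.
Outer radius after coating: r₂ = 6.74×10^-4 + 0.00165 = 0.002324 m.
Since r₁ < r_cr and r₂ ≤ r_cr, the coating moves toward the maximum at r_cr — heat loss rises.
Bare: R = 1/(2πr₁h) = 19.68 m·K/W; Q = 103.5/19.68 = 5.26 W/m.
Coated: R = R_cond + R_conv = 7.056 m·K/W; Q = 103.5/7.056 = 14.7 W/m.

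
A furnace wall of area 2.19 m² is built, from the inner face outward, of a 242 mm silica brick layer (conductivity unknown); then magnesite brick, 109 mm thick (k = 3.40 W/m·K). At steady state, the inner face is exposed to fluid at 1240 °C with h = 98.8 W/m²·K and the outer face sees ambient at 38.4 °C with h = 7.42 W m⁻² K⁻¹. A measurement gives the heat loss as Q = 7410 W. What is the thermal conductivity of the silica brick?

ΣR = ΔT/Q = |1240 − 38.4|/7410 = 0.1622 K/W
Known resistances:
  R_conv,in = 1/(hA) = 1/(98.8·2.19) = 0.004622 K/W
  R_magnesite brick = L/(kA) = 0.109/(3.40·2.19) = 0.01464 K/W
  R_conv,out = 1/(hA) = 1/(7.42·2.19) = 0.06154 K/W
R_silica brick = ΣR − ΣR_known = 0.1622 − 0.08080 = 0.08140 K/W
L/(kA) = 0.08140 ⇒ k = 0.242/(0.08140·2.19) = 1.36 W/m·K

k = 1.36 W/m·K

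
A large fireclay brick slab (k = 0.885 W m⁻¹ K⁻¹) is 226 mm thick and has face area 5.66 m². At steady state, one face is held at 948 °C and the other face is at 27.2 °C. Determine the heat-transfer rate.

Q = 20.4 kW

Q = kA·ΔT/L = 0.885 × 5.66 × |948 °C − 27.2 °C| / 0.226 = 20400 W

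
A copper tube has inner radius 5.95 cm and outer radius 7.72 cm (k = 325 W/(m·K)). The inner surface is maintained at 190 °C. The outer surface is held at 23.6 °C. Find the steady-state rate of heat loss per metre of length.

Q' = 2πk·ΔT/ln(r₂/r₁) = 2π × 325 × 166.4 / ln(0.0772/0.0595) = 1.30×10^6 W/m

Q' = 1300 kW/m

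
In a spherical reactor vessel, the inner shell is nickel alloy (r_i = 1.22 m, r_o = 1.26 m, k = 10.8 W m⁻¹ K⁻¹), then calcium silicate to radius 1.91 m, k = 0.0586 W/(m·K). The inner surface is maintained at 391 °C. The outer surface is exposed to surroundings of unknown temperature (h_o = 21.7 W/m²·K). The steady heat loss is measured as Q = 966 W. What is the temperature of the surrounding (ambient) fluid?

Sum the resistances:
  R_nickel alloy = (1/1.22 − 1/1.26)/(4πk) = 0.02602/(4π·10.8) = 1.917×10^-4 K/W
  R_calcium silicate = (1/1.26 − 1/1.91)/(4πk) = 0.2701/(4π·0.0586) = 0.3668 K/W
  R_conv,out = 1/(4πr²h) = 1/(4π·1.91²·21.7) = 0.001005 K/W
ΣR = 0.3680 K/W
ΔT = Q·ΣR = 966 × 0.3680 = 355.5 K
Heat flows outward, so T_out = T_in − ΔT = 391 − 355.5 = 35.5 °C

T_out = 35.5 °C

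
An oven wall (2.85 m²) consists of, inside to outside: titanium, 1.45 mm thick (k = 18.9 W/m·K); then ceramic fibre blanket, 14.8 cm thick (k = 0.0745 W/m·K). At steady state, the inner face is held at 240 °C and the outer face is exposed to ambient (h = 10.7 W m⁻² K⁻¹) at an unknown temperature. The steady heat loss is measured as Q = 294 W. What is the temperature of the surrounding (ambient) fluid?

T_out = 25.4 °C

Sum the resistances:
  R_titanium = L/(kA) = 0.00145/(18.9·2.85) = 2.692×10^-5 K/W
  R_ceramic fibre blanket = L/(kA) = 0.148/(0.0745·2.85) = 0.6970 K/W
  R_conv,out = 1/(hA) = 1/(10.7·2.85) = 0.03279 K/W
ΣR = 0.7299 K/W
ΔT = Q·ΣR = 294 × 0.7299 = 214.6 K
Heat flows outward, so T_out = T_in − ΔT = 240 − 214.6 = 25.4 °C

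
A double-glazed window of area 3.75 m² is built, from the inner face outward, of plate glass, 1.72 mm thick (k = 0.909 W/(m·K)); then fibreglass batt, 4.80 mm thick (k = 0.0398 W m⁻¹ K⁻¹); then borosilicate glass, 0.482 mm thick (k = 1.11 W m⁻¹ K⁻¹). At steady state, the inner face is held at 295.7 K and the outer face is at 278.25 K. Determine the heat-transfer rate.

Series thermal resistances, inner to outer:
  R_plate glass = L/(kA) = 0.00172/(0.909·3.75) = 5.046×10^-4 K/W
  R_fibreglass batt = L/(kA) = 0.00480/(0.0398·3.75) = 0.03216 K/W
  R_borosilicate glass = L/(kA) = 4.82×10^-4/(1.11·3.75) = 1.158×10^-4 K/W
ΣR = 5.046×10^-4 + 0.03216 + 1.158×10^-4 = 0.03278 K/W
Q = ΔT/ΣR = (295.7 K − 278.25 K)/0.03278 = 532 W

Q = 532 W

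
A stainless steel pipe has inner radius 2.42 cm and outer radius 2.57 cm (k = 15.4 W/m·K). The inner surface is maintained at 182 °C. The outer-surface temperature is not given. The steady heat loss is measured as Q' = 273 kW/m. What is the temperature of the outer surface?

T_out = 12.3 °C

Series resistances:
  R'_stainless steel = ln(0.0257/0.0242)/(2πk) = 0.06014/(2π·15.4) = 6.215×10^-4 m·K/W
ΣR = 6.215×10^-4 m·K/W
ΔT = Q'·ΣR = 2.73×10^5 × 6.215×10^-4 = 169.7 K
Heat flows outward, so T_out = T_in − ΔT = 182 − 169.7 = 12.3 °C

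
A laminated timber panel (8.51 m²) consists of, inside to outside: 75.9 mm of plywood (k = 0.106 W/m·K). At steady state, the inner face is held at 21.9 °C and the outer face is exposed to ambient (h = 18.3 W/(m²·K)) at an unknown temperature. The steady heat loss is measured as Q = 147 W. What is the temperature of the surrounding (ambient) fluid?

Sum the resistances:
  R_plywood = L/(kA) = 0.0759/(0.106·8.51) = 0.08414 K/W
  R_conv,out = 1/(hA) = 1/(18.3·8.51) = 0.006421 K/W
ΣR = 0.09056 K/W
ΔT = Q·ΣR = 147 × 0.09056 = 13.31 K
Heat flows outward, so T_out = T_in − ΔT = 21.9 − 13.31 = 8.59 °C

T_out = 8.59 °C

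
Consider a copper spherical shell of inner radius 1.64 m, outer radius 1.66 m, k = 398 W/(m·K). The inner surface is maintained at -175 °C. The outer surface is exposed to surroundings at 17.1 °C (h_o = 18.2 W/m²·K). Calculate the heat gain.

Treat each layer as a resistance in series:
  R_copper = (1/1.64 − 1/1.66)/(4πk) = 0.007346/(4π·398) = 1.469×10^-6 K/W
  R_conv,out = 1/(4πr²h) = 1/(4π·1.66²·18.2) = 0.001587 K/W
ΣR = 1.469×10^-6 + 0.001587 = 0.001588 K/W
Q = ΔT/ΣR = (-175 °C − 17.1 °C)/0.001588 = -1.21×10^5 W
(Negative Q ⇒ heat flows inward; heat gain = 1.21×10^5 W.)

Q = 121 kW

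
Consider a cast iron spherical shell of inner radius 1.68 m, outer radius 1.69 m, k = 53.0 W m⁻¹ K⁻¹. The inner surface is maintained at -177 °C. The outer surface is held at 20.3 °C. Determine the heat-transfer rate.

Q = 4πk·ΔT/(1/r₁ − 1/r₂) = 4π × 53.0 × 197.3 / (1/1.68 − 1/1.69) = 3.73×10^7 W

Q = 37300 kW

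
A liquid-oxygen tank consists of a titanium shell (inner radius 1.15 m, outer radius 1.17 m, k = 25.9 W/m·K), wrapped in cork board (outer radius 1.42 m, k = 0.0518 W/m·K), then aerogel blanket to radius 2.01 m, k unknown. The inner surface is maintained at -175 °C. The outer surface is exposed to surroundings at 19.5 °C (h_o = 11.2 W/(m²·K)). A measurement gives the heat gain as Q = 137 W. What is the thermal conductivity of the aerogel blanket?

k = 0.0139 W/m·K

ΣR = ΔT/Q = |-175 − 19.5|/137 = 1.420 K/W
Known resistances:
  R_titanium = (1/1.15 − 1/1.17)/(4πk) = 0.01486/(4π·25.9) = 4.567×10^-5 K/W
  R_cork board = (1/1.17 − 1/1.42)/(4πk) = 0.1505/(4π·0.0518) = 0.2312 K/W
  R_conv,out = 1/(4πr²h) = 1/(4π·2.01²·11.2) = 0.001759 K/W
R_aerogel blanket = ΣR − ΣR_known = 1.420 − 0.2330 = 1.187 K/W
(1/r₁−1/r₂)/(4πk) = 1.187 ⇒ k = 0.2067/(4π·1.187) = 0.0139 W/m·K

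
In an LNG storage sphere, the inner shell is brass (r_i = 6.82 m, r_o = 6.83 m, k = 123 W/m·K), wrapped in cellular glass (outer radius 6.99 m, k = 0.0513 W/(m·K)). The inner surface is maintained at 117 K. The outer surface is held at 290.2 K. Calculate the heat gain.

Treat each layer as a resistance in series:
  R_brass = (1/6.82 − 1/6.83)/(4πk) = 2.147×10^-4/(4π·123) = 1.389×10^-7 K/W
  R_cellular glass = (1/6.83 − 1/6.99)/(4πk) = 0.003351/(4π·0.0513) = 0.005199 K/W
ΣR = 1.389×10^-7 + 0.005199 = 0.005199 K/W
Q = ΔT/ΣR = (117 K − 290.2 K)/0.005199 = -33300 W
(Negative Q ⇒ heat flows inward; heat gain = 33300 W.)

Q = 33.3 kW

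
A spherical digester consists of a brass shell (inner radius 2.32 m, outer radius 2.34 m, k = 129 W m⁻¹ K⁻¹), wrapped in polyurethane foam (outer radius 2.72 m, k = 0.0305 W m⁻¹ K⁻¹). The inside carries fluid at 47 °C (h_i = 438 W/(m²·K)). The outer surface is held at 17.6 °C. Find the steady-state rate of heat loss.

Q = 189 W

Resistance network (inner→outer):
  R_conv,in = 1/(4πr²h) = 1/(4π·2.32²·438) = 3.376×10^-5 K/W
  R_brass = (1/2.32 − 1/2.34)/(4πk) = 0.003684/(4π·129) = 2.273×10^-6 K/W
  R_polyurethane foam = (1/2.34 − 1/2.72)/(4πk) = 0.05970/(4π·0.0305) = 0.1558 K/W
ΣR = 3.376×10^-5 + 2.273×10^-6 + 0.1558 = 0.1558 K/W
Q = ΔT/ΣR = (47 °C − 17.6 °C)/0.1558 = 189 W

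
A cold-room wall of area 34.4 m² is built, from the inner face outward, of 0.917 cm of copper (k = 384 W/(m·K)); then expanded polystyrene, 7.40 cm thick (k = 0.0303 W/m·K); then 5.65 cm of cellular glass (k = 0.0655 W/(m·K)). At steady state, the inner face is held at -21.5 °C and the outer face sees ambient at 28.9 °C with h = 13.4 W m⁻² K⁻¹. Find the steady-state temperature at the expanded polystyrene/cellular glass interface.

Treat each layer as a resistance in series:
  R_copper = L/(kA) = 0.00917/(384·34.4) = 6.942×10^-7 K/W
  R_expanded polystyrene = L/(kA) = 0.0740/(0.0303·34.4) = 0.07100 K/W
  R_cellular glass = L/(kA) = 0.0565/(0.0655·34.4) = 0.02508 K/W
  R_conv,out = 1/(hA) = 1/(13.4·34.4) = 0.002169 K/W
ΣR = 6.942×10^-7 + 0.07100 + 0.02508 + 0.002169 = 0.09825 K/W
Q = ΔT/ΣR = (-21.5 °C − 28.9 °C)/0.09825 = -513.0 W
From the inner boundary to the expanded polystyrene/cellular glass interface, ΣR_partial = 0.07100 K/W.
T_interface = T_in − Q·ΣR_partial = -21.5 °C − (-513.0)(0.07100) = 14.9 °C

T = 14.9 °C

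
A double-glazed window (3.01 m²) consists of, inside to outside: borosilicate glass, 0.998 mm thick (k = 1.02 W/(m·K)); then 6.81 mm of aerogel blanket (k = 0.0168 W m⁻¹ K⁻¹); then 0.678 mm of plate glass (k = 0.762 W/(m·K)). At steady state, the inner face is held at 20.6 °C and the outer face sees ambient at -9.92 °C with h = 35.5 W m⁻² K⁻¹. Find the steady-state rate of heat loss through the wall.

Q = 211 W

Resistance network (inner→outer):
  R_borosilicate glass = L/(kA) = 9.98×10^-4/(1.02·3.01) = 3.251×10^-4 K/W
  R_aerogel blanket = L/(kA) = 0.00681/(0.0168·3.01) = 0.1347 K/W
  R_plate glass = L/(kA) = 6.78×10^-4/(0.762·3.01) = 2.956×10^-4 K/W
  R_conv,out = 1/(hA) = 1/(35.5·3.01) = 0.009358 K/W
ΣR = 3.251×10^-4 + 0.1347 + 2.956×10^-4 + 0.009358 = 0.1447 K/W
Q = ΔT/ΣR = (20.6 °C − -9.92 °C)/0.1447 = 211 W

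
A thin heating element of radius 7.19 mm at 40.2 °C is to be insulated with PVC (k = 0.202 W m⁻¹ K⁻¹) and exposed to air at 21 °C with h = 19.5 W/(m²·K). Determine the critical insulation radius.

For a cylinder, r_cr = k_ins/h = 0.202/19.5 = 0.0104 m = 1.04 cm

r_cr = 1.04 cm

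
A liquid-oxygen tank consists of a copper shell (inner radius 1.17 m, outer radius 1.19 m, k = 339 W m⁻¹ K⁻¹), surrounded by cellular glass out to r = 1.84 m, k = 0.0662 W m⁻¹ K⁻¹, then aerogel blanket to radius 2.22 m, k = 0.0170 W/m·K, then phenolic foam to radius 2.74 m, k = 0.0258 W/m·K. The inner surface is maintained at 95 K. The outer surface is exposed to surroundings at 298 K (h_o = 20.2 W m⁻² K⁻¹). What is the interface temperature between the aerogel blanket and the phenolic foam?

Resistance network (inner→outer):
  R_copper = (1/1.17 − 1/1.19)/(4πk) = 0.01436/(4π·339) = 3.372×10^-6 K/W
  R_cellular glass = (1/1.19 − 1/1.84)/(4πk) = 0.2969/(4π·0.0662) = 0.3568 K/W
  R_aerogel blanket = (1/1.84 − 1/2.22)/(4πk) = 0.09303/(4π·0.0170) = 0.4355 K/W
  R_phenolic foam = (1/2.22 − 1/2.74)/(4πk) = 0.08549/(4π·0.0258) = 0.2637 K/W
  R_conv,out = 1/(4πr²h) = 1/(4π·2.74²·20.2) = 5.247×10^-4 K/W
ΣR = 3.372×10^-6 + 0.3568 + 0.4355 + 0.2637 + 5.247×10^-4 = 1.057 K/W
Q = ΔT/ΣR = (95 K − 298 K)/1.057 = -192.1 W
From the inner boundary to the aerogel blanket/phenolic foam interface, ΣR_partial = 0.7923 K/W.
T_interface = T_in − Q·ΣR_partial = 95 K − (-192.1)(0.7923) = 247.2 K

T = 247.2 K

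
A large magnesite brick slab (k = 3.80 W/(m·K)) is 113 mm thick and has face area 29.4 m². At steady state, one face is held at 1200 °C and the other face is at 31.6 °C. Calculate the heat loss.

Q = kA·ΔT/L = 3.80 × 29.4 × |1200 °C − 31.6 °C| / 0.113 = 1.16×10^6 W

Q = 1160 kW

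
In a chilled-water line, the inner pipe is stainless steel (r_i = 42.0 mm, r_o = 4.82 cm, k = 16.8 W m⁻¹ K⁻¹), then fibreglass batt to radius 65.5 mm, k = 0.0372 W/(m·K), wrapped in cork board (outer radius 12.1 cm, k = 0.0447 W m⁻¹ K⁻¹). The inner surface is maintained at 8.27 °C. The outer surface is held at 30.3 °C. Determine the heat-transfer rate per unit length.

Q' = 6.30 W/m

Resistance network (inner→outer):
  R'_stainless steel = ln(0.0482/0.0420)/(2πk) = 0.1377/(2π·16.8) = 0.001304 m·K/W
  R'_fibreglass batt = ln(0.0655/0.0482)/(2πk) = 0.3067/(2π·0.0372) = 1.312 m·K/W
  R'_cork board = ln(0.121/0.0655)/(2πk) = 0.6137/(2π·0.0447) = 2.185 m·K/W
ΣR = 0.001304 + 1.312 + 2.185 = 3.498 m·K/W
Q' = ΔT/ΣR = (8.27 °C − 30.3 °C)/3.498 = -6.30 W/m
(Negative Q' ⇒ heat flows inward; heat gain = 6.30 W/m.)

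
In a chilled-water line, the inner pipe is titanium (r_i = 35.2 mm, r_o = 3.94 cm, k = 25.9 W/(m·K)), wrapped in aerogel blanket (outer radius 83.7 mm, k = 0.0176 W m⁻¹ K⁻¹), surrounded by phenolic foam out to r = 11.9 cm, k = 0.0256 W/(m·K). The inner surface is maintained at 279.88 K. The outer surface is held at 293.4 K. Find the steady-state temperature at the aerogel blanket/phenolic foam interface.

T = 290.1 K

Treat each layer as a resistance in series:
  R'_titanium = ln(0.0394/0.0352)/(2πk) = 0.1127/(2π·25.9) = 6.927×10^-4 m·K/W
  R'_aerogel blanket = ln(0.0837/0.0394)/(2πk) = 0.7535/(2π·0.0176) = 6.814 m·K/W
  R'_phenolic foam = ln(0.119/0.0837)/(2πk) = 0.3519/(2π·0.0256) = 2.188 m·K/W
ΣR = 6.927×10^-4 + 6.814 + 2.188 = 9.003 m·K/W
Q' = ΔT/ΣR = (279.88 K − 293.4 K)/9.003 = -1.502 W/m
From the inner boundary to the aerogel blanket/phenolic foam interface, ΣR_partial = 6.815 m·K/W.
T_interface = T_in − Q'·ΣR_partial = 279.88 K − (-1.502)(6.815) = 290.1 K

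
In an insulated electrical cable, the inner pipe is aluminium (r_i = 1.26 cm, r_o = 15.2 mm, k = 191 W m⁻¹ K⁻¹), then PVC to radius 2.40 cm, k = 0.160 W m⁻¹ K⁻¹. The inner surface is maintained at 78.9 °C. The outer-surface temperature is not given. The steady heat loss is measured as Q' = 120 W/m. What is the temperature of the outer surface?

Sum the resistances:
  R'_aluminium = ln(0.0152/0.0126)/(2πk) = 0.1876/(2π·191) = 1.563×10^-4 m·K/W
  R'_PVC = ln(0.0240/0.0152)/(2πk) = 0.4568/(2π·0.160) = 0.4543 m·K/W
ΣR = 0.4545 m·K/W
ΔT = Q'·ΣR = 120 × 0.4545 = 54.54 K
Heat flows outward, so T_out = T_in − ΔT = 78.9 − 54.54 = 24.4 °C

T_out = 24.4 °C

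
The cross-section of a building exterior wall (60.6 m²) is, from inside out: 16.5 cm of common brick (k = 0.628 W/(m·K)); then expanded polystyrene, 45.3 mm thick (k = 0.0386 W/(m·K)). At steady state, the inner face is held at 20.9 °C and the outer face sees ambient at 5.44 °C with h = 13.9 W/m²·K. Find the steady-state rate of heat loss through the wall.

Q = 621 W

Resistance network (inner→outer):
  R_common brick = L/(kA) = 0.165/(0.628·60.6) = 0.004336 K/W
  R_expanded polystyrene = L/(kA) = 0.0453/(0.0386·60.6) = 0.01937 K/W
  R_conv,out = 1/(hA) = 1/(13.9·60.6) = 0.001187 K/W
ΣR = 0.004336 + 0.01937 + 0.001187 = 0.02489 K/W
Q = ΔT/ΣR = (20.9 °C − 5.44 °C)/0.02489 = 621 W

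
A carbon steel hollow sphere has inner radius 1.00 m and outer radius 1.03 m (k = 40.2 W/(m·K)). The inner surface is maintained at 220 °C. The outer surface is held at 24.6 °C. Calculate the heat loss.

Q = 4πk·ΔT/(1/r₁ − 1/r₂) = 4π × 40.2 × 195.4 / (1/1.00 − 1/1.03) = 3.39×10^6 W

Q = 3390 kW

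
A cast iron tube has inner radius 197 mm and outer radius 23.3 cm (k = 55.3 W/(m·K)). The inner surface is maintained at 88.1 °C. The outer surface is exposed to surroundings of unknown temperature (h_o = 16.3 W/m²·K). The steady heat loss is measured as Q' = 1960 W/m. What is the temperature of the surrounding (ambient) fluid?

T_out = 5.02 °C

Sum the resistances:
  R'_cast iron = ln(0.233/0.197)/(2πk) = 0.1678/(2π·55.3) = 4.830×10^-4 m·K/W
  R'_conv,out = 1/(2πr h) = 1/(2π·0.233·16.3) = 0.04191 m·K/W
ΣR = 0.04239 m·K/W
ΔT = Q'·ΣR = 1960 × 0.04239 = 83.08 K
Heat flows outward, so T_out = T_in − ΔT = 88.1 − 83.08 = 5.02 °C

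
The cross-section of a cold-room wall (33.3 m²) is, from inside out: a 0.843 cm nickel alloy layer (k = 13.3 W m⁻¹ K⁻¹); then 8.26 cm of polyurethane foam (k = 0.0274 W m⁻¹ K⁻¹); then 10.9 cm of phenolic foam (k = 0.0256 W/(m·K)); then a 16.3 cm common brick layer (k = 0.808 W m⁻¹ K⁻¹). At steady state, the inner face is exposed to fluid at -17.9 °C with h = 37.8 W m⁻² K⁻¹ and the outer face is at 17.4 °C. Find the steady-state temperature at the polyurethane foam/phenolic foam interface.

Resistance network (inner→outer):
  R_conv,in = 1/(hA) = 1/(37.8·33.3) = 7.944×10^-4 K/W
  R_nickel alloy = L/(kA) = 0.00843/(13.3·33.3) = 1.903×10^-5 K/W
  R_polyurethane foam = L/(kA) = 0.0826/(0.0274·33.3) = 0.09053 K/W
  R_phenolic foam = L/(kA) = 0.109/(0.0256·33.3) = 0.1279 K/W
  R_common brick = L/(kA) = 0.163/(0.808·33.3) = 0.006058 K/W
ΣR = 7.944×10^-4 + 1.903×10^-5 + 0.09053 + 0.1279 + 0.006058 = 0.2253 K/W
Q = ΔT/ΣR = (-17.9 °C − 17.4 °C)/0.2253 = -156.7 W
From the inner boundary to the polyurethane foam/phenolic foam interface, ΣR_partial = 0.09134 K/W.
T_interface = T_in − Q·ΣR_partial = -17.9 °C − (-156.7)(0.09134) = -3.59 °C

T = -3.59 °C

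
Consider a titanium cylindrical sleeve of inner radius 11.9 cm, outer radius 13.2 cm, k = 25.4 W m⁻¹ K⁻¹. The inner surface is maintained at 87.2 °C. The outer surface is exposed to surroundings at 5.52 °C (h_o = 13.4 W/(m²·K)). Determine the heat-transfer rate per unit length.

Q' = 901 W/m

Treat each layer as a resistance in series:
  R'_titanium = ln(0.132/0.119)/(2πk) = 0.1037/(2π·25.4) = 6.496×10^-4 m·K/W
  R'_conv,out = 1/(2πr h) = 1/(2π·0.132·13.4) = 0.08998 m·K/W
ΣR = 6.496×10^-4 + 0.08998 = 0.09063 m·K/W
Q' = ΔT/ΣR = (87.2 °C − 5.52 °C)/0.09063 = 901 W/m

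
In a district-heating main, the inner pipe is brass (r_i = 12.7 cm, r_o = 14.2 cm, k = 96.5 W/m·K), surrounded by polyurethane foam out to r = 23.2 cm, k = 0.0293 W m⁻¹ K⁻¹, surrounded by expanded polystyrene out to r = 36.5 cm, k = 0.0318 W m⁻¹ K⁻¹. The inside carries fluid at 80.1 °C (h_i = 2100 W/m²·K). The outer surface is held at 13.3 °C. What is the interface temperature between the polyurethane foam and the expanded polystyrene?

T = 44.0 °C

Treat each layer as a resistance in series:
  R'_conv,in = 1/(2πr h) = 1/(2π·0.127·2100) = 5.968×10^-4 m·K/W
  R'_brass = ln(0.142/0.127)/(2πk) = 0.1116/(2π·96.5) = 1.841×10^-4 m·K/W
  R'_polyurethane foam = ln(0.232/0.142)/(2πk) = 0.4909/(2π·0.0293) = 2.667 m·K/W
  R'_expanded polystyrene = ln(0.365/0.232)/(2πk) = 0.4532/(2π·0.0318) = 2.268 m·K/W
ΣR = 5.968×10^-4 + 1.841×10^-4 + 2.667 + 2.268 = 4.936 m·K/W
Q' = ΔT/ΣR = (80.1 °C − 13.3 °C)/4.936 = 13.53 W/m
From the inner boundary to the polyurethane foam/expanded polystyrene interface, ΣR_partial = 2.668 m·K/W.
T_interface = T_in − Q'·ΣR_partial = 80.1 °C − (13.53)(2.668) = 44.0 °C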